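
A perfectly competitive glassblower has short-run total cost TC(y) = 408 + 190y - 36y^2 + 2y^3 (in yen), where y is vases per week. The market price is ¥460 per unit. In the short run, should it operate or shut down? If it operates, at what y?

Strip out fixed cost: VC = 190y - 36y^2 + 2y^3. Then AVC = 190 - 36y + 2y^2 and MC = 190 - 72y + 6y^2.
AVC hits its minimum where MC = AVC, at y = 9, giving min AVC = 190 - 36·9 + 2·9^2 = ¥28.
P = ¥460 exceeds min AVC = ¥28, so the firm stays open.
Solving P = MC: -270 - 72y + 6y^2 = 0 ⇒ y = -3 or 15. On the upward-sloping branch, y* = 15.
Check: AVC at y = 15 is ¥100 ≤ P, so revenue covers variable cost.
Profit = P·y − TC = 460·15 − 1908 = ¥4992.

Produce at y = 15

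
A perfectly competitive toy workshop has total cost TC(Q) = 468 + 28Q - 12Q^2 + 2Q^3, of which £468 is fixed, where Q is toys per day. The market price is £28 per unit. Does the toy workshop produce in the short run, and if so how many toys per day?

Produce at Q = 4

Variable cost is VC = 28Q - 12Q^2 + 2Q^3, so AVC = VC/Q = 28 - 12Q + 2Q^2 and MC = dTC/dQ = 28 - 24Q + 6Q^2.
AVC hits its minimum where MC = AVC, at Q = 3, giving min AVC = 28 - 12·3 + 2·3^2 = £10.
P = £28 exceeds min AVC = £10, so the firm stays open.
Solving P = MC: -24Q + 6Q^2 = 0 ⇒ Q = 0 or 4. On the upward-sloping branch, Q* = 4.
Check: AVC at Q = 4 is £12 ≤ P, so revenue covers variable cost.
Profit = P·Q − TC = 28·4 − 516 = -£404, a loss, but smaller than the £468 fixed cost the firm would lose by shutting down.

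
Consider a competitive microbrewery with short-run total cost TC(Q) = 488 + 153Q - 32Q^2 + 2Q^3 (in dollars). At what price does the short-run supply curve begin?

$25 per unit

The shutdown price is the minimum of AVC. VC = 153Q - 32Q^2 + 2Q^3, so AVC = 153 - 32Q + 2Q^2.
dAVC/dQ = -32 + 4Q = 0 gives Q = 8. min AVC = 153 - 32·8 + 2·8^2 = 25.
The firm shuts down for any P below $25.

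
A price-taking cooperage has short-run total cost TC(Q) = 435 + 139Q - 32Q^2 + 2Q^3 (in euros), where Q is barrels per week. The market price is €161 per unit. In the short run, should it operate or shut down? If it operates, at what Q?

From TC, MC = TC'(Q) = 139 - 64Q + 6Q^2 and AVC = VC/Q = 139 - 32Q + 2Q^2.
AVC is minimized where dAVC/dQ = -32 + 4Q = 0, at Q = 8; min AVC = 139 - 32·8 + 2·8^2 = €11.
Because €161 ≥ €11, revenue can cover variable cost; the firm operates.
Solving P = MC: -22 - 64Q + 6Q^2 = 0 ⇒ Q = -1/3 or 11. On the upward-sloping branch, Q* = 11.
Check: AVC at Q = 11 is €29 ≤ P, so revenue covers variable cost.
Profit = P·Q − TC = 161·11 − 754 = €1017.

Produce at Q = 11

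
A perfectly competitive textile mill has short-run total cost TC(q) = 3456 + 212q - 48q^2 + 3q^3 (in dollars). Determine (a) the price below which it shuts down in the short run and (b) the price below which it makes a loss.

Shutdown price = min AVC. AVC = 212 - 48q + 3q^2, with vertex at q = 8 and minimum $20.
ATC = 3456/q + 212 - 48q + 3q^2. Setting dATC/dq = −3456/q^2 − 48 + 6q = 0 gives q = 12 (since 6·12^3 − 48·12^2 = 3456).
min ATC = 3456/12 + 212 − 48·12 + 3·12^2 = $356. That is the break-even price.
For $20 ≤ P < $356 the firm produces at a loss; below $20 it shuts down.

Shutdown price = $20; break-even price = $356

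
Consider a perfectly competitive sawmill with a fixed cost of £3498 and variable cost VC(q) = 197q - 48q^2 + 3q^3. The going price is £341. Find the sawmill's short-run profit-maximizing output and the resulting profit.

Profit = -£42 at q = 12

AVC = 197 - 48q + 3q^2 has its minimum £5 at q = 8; price £341 clears that bar, so the firm operates.
MC = 197 - 96q + 9q^2. Setting P = MC and taking the root on the rising branch gives q* = 12.
TR = 341·12 = 4092. TC = 3498 + 636 = 4134. Profit = 4092 − 4134 = -£42.
That loss of £42 beats the £3498 the firm would lose by shutting down; producing recovers £3456 of fixed cost.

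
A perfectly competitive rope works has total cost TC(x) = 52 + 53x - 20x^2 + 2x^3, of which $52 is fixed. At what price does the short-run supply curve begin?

The firm shuts down when price falls below the minimum of average variable cost. AVC = VC/x = 53 - 20x + 2x^2.
At the minimum of AVC, MC = AVC. MC = 53 - 40x + 6x^2; setting MC = AVC gives 4x^2 - 20x = 0, so x = 5. min AVC = 3.
So the shutdown price is $3.

$3 per unit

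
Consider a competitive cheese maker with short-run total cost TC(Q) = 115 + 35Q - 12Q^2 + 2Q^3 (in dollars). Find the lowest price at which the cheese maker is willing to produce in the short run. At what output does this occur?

The shutdown price is the minimum of AVC. VC = 35Q - 12Q^2 + 2Q^3, so AVC = 35 - 12Q + 2Q^2.
dAVC/dQ = -12 + 4Q = 0 gives Q = 3. min AVC = 35 - 12·3 + 2·3^2 = 17.
The firm shuts down for any P below $17.

$17 per unit, at Q = 3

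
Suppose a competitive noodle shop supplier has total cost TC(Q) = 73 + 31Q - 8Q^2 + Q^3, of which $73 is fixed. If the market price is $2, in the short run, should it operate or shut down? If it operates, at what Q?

Shut down

Strip out fixed cost: VC = 31Q - 8Q^2 + Q^3. Then AVC = 31 - 8Q + Q^2 and MC = 31 - 16Q + 3Q^2.
AVC is minimized where dAVC/dQ = -8 + 2Q = 0, at Q = 4; min AVC = 31 - 8·4 + 4^2 = $15.
With P < min AVC ($2 < $15), every unit sold adds to the loss.
The firm minimizes its loss by shutting down and losing only its fixed cost of $73.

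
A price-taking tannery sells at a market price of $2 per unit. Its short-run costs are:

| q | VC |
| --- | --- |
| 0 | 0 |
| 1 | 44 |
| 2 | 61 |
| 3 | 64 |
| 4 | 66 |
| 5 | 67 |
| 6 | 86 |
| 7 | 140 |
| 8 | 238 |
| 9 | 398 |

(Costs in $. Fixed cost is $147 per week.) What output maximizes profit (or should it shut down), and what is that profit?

Tabulate TR − TC: q=0: -147; q=1: -189; q=2: -204; q=3: -205; q=4: -205; q=5: -204; q=6: -221; q=7: -273; q=8: -369; q=9: -527.
Profit is highest at q = 0. Equivalently, the lowest AVC in the table is 67/5 ≈ $13.40 at q = 5, and P = $2 falls below it — price never covers variable cost, so the firm shuts down and loses only its fixed cost.

q = 0 (shut down); profit = -$147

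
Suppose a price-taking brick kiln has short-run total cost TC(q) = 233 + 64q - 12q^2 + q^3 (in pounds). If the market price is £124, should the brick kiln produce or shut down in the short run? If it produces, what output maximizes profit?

Strip out fixed cost: VC = 64q - 12q^2 + q^3. Then AVC = 64 - 12q + q^2 and MC = 64 - 24q + 3q^2.
AVC is minimized where dAVC/dq = -12 + 2q = 0, at q = 6; min AVC = 64 - 12·6 + 6^2 = £28.
Because £124 ≥ £28, revenue can cover variable cost; the firm operates.
Solving P = MC: -60 - 24q + 3q^2 = 0 ⇒ q = -2 or 10. On the upward-sloping branch, q* = 10.
Check: AVC at q = 10 is £44 ≤ P, so revenue covers variable cost.
Profit = P·q − TC = 124·10 − 673 = £567.

Produce at q = 10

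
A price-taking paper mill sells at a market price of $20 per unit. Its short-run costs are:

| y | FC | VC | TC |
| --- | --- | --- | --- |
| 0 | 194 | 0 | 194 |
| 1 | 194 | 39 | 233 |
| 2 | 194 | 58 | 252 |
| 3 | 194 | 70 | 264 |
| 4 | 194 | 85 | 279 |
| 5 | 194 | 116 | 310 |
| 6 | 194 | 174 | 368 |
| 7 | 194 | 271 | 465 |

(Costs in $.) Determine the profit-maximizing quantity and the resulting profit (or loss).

Profit at each row (π = 20y − TC): y=0: -194; y=1: -213; y=2: -212; y=3: -204; y=4: -199; y=5: -210; y=6: -248; y=7: -325.
Profit is highest at y = 0. Equivalently, the lowest AVC in the table is 85/4 ≈ $21.25 at y = 4, and P = $20 falls below it — price never covers variable cost, so the firm shuts down and loses only its fixed cost.

y = 0 (shut down); profit = -$194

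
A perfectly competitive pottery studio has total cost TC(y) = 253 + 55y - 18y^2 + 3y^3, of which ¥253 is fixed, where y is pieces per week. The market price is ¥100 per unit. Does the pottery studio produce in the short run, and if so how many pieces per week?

Produce at y = 5

Strip out fixed cost: VC = 55y - 18y^2 + 3y^3. Then AVC = 55 - 18y + 3y^2 and MC = 55 - 36y + 9y^2.
The AVC parabola has its vertex at y = 18/6 = 3, where AVC = 55 - 18·3 + 3·3^2 = ¥28.
Because ¥100 ≥ ¥28, revenue can cover variable cost; the firm operates.
P = MC gives -45 - 36y + 9y^2 = 0, with roots -1 and 5. Take the larger (rising MC): y* = 5.
Check: AVC at y = 5 is ¥40 ≤ P, so revenue covers variable cost.
Profit = P·y − TC = 100·5 − 453 = ¥47.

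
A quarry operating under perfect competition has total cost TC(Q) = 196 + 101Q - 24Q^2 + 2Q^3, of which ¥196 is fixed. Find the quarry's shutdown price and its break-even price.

AVC = 101 - 24Q + 2Q^2; minimized at Q = 6, giving min AVC = ¥29. That is the shutdown price.
ATC = 196/Q + 101 - 24Q + 2Q^2. Setting dATC/dQ = −196/Q^2 − 24 + 4Q = 0 gives Q = 7 (since 4·7^3 − 24·7^2 = 196).
min ATC = 196/7 + 101 − 24·7 + 2·7^2 = ¥59. That is the break-even price.
Between these two prices the firm operates at a loss; above ¥59 it earns a profit.

Shutdown price = ¥29; break-even price = ¥59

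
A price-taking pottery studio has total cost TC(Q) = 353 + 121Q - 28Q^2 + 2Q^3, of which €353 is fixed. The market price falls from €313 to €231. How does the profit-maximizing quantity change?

Output falls from 12 to 11

MC = 121 - 56Q + 6Q^2; the shutdown threshold is min AVC = €23 (at Q = 7).
With P = €313 above the shutdown price, P = MC gives Q = 12.
At P = €231 ≥ min AVC, set P = MC: Q = 11. The firm stays open but cuts output.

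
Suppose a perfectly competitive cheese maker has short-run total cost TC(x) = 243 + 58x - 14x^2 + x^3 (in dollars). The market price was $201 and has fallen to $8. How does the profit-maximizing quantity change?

Output falls from 13 to 0 (the firm shuts down)

AVC = 58 - 14x + x^2, minimized at x = 7 where min AVC = $9. MC = 58 - 28x + 3x^2.
With P = $201 above the shutdown price, P = MC gives x = 13.
At P = $8 < min AVC = $9, price no longer covers variable cost at any output, so the firm shuts down: x = 0.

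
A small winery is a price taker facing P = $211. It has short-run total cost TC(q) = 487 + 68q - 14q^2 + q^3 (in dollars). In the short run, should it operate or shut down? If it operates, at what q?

From TC, MC = TC'(q) = 68 - 28q + 3q^2 and AVC = VC/q = 68 - 14q + q^2.
AVC is minimized where dAVC/dq = -14 + 2q = 0, at q = 7; min AVC = 68 - 14·7 + 7^2 = $19.
Because $211 ≥ $19, revenue can cover variable cost; the firm operates.
Set P = MC: 211 = 68 - 28q + 3q^2 → -143 - 28q + 3q^2 = 0. The roots are q = -11/3 and q = 13; the profit-maximizing output is on the rising part of MC, so q* = 13.
Check: AVC at q = 13 is $55 ≤ P, so revenue covers variable cost.
Profit = P·q − TC = 211·13 − 1202 = $1541.

Produce at q = 13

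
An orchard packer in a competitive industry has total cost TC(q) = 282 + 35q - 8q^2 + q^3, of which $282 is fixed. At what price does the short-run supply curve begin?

$19 per unit

The shutdown price is the minimum of AVC. VC = 35q - 8q^2 + q^3, so AVC = 35 - 8q + q^2.
At the minimum of AVC, MC = AVC. MC = 35 - 16q + 3q^2; setting MC = AVC gives 2q^2 - 8q = 0, so q = 4. min AVC = 19.
So the shutdown price is $19.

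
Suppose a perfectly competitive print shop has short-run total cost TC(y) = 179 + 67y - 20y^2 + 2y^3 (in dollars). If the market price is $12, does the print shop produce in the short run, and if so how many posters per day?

Shut down

Strip out fixed cost: VC = 67y - 20y^2 + 2y^3. Then AVC = 67 - 20y + 2y^2 and MC = 67 - 40y + 6y^2.
The AVC parabola has its vertex at y = 20/4 = 5, where AVC = 67 - 20·5 + 2·5^2 = $17.
Since P = $12 < min AVC = $17, price fails to cover variable cost at any output.
Shutting down limits the loss to fixed cost, $179.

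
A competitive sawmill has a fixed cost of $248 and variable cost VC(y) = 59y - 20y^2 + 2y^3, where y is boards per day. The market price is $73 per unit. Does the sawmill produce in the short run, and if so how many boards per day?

Produce at y = 7

From TC, MC = TC'(y) = 59 - 40y + 6y^2 and AVC = VC/y = 59 - 20y + 2y^2.
AVC hits its minimum where MC = AVC, at y = 5, giving min AVC = 59 - 20·5 + 2·5^2 = $9.
Because $73 ≥ $9, revenue can cover variable cost; the firm operates.
Solving P = MC: -14 - 40y + 6y^2 = 0 ⇒ y = -1/3 or 7. On the upward-sloping branch, y* = 7.
Check: AVC at y = 7 is $17 ≤ P, so revenue covers variable cost.
Profit = P·y − TC = 73·7 − 367 = $144.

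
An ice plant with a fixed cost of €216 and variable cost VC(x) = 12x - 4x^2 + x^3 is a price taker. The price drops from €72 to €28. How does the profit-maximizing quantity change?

AVC = 12 - 4x + x^2, minimized at x = 2 where min AVC = €8. MC = 12 - 8x + 3x^2.
With P = €72 above the shutdown price, P = MC gives x = 6.
At P = €28 ≥ min AVC, set P = MC: x = 4. The firm stays open but cuts output.

Output falls from 6 to 4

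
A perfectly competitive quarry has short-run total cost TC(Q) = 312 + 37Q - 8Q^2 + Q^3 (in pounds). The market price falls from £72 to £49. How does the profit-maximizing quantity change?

MC = 37 - 16Q + 3Q^2; the shutdown threshold is min AVC = £21 (at Q = 4).
With P = £72 above the shutdown price, P = MC gives Q = 7.
At P = £49 ≥ min AVC, set P = MC: Q = 6. The firm stays open but cuts output.

Output falls from 7 to 6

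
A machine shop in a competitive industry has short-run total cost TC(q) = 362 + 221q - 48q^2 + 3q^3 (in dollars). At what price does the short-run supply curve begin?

The firm shuts down when price falls below the minimum of average variable cost. AVC = VC/q = 221 - 48q + 3q^2.
dAVC/dq = -48 + 6q = 0 gives q = 8. min AVC = 221 - 48·8 + 3·8^2 = 29.
The firm shuts down for any P below $29.

$29 per unit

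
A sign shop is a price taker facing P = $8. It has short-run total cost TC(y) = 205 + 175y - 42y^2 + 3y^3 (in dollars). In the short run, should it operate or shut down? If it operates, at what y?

Shut down

Strip out fixed cost: VC = 175y - 42y^2 + 3y^3. Then AVC = 175 - 42y + 3y^2 and MC = 175 - 84y + 9y^2.
AVC hits its minimum where MC = AVC, at y = 7, giving min AVC = 175 - 42·7 + 3·7^2 = $28.
With P < min AVC ($8 < $28), every unit sold adds to the loss.
Best response: produce nothing and absorb the $205 fixed cost.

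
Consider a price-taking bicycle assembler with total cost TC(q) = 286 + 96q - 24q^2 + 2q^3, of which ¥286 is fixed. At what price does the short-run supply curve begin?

¥24 per unit

The shutdown price is the minimum of AVC. VC = 96q - 24q^2 + 2q^3, so AVC = 96 - 24q + 2q^2.
dAVC/dq = -24 + 4q = 0 gives q = 6. min AVC = 96 - 24·6 + 2·6^2 = 24.
So the shutdown price is ¥24.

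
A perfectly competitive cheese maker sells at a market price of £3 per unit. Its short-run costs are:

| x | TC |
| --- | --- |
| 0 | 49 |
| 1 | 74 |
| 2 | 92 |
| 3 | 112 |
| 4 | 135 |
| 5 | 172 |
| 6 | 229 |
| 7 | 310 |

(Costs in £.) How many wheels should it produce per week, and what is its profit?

Tabulate TR − TC: x=0: -49; x=1: -71; x=2: -86; x=3: -103; x=4: -123; x=5: -157; x=6: -211; x=7: -289.
Profit is highest at x = 0. Equivalently, the lowest AVC in the table is 63/3 ≈ £21 at x = 3, and P = £3 falls below it — price never covers variable cost, so the firm shuts down and loses only its fixed cost.

x = 0 (shut down); profit = -£49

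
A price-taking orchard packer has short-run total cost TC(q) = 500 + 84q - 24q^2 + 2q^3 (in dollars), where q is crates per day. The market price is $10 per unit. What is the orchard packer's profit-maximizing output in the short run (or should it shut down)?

Shut down

Strip out fixed cost: VC = 84q - 24q^2 + 2q^3. Then AVC = 84 - 24q + 2q^2 and MC = 84 - 48q + 6q^2.
The AVC parabola has its vertex at q = 24/4 = 6, where AVC = 84 - 24·6 + 2·6^2 = $12.
Since P = $10 < min AVC = $12, price fails to cover variable cost at any output.
Shutting down limits the loss to fixed cost, $500.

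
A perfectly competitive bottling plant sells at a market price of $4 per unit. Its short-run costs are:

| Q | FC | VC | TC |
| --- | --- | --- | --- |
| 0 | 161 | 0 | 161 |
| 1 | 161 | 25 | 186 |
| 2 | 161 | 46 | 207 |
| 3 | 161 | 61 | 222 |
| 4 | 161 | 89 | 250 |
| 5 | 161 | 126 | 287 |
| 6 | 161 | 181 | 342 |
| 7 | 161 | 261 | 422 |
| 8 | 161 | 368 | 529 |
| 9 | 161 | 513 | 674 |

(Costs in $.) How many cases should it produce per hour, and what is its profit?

Tabulate TR − TC: Q=0: -161; Q=1: -182; Q=2: -199; Q=3: -210; Q=4: -234; Q=5: -267; Q=6: -318; Q=7: -394; Q=8: -497; Q=9: -638.
Profit is highest at Q = 0. Equivalently, the lowest AVC in the table is 61/3 ≈ $20.33 at Q = 3, and P = $4 falls below it — price never covers variable cost, so the firm shuts down and loses only its fixed cost.

Q = 0 (shut down); profit = -$161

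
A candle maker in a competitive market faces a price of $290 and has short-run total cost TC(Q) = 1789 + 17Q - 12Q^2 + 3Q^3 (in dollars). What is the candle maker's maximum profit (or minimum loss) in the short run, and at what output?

Profit = -$319 at Q = 7

AVC = 17 - 12Q + 3Q^2; min AVC = $5 at Q = 2. Since P = $290 ≥ min AVC, the firm produces.
MC = 17 - 24Q + 9Q^2. Setting P = MC and taking the root on the rising branch gives Q* = 7.
TR = 290·7 = 2030. TC = 1789 + 560 = 2349. Profit = 2030 − 2349 = -$319.
Shutting down would mean losing the fixed cost of $1789, so operating at a loss of $319 is better by $1470.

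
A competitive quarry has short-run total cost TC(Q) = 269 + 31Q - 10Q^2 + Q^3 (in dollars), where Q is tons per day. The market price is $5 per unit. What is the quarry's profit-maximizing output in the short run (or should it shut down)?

Shut down

Strip out fixed cost: VC = 31Q - 10Q^2 + Q^3. Then AVC = 31 - 10Q + Q^2 and MC = 31 - 20Q + 3Q^2.
AVC hits its minimum where MC = AVC, at Q = 5, giving min AVC = 31 - 10·5 + 5^2 = $6.
P = $5 lies below min AVC = $6; no output level covers variable cost.
Best response: produce nothing and absorb the $269 fixed cost.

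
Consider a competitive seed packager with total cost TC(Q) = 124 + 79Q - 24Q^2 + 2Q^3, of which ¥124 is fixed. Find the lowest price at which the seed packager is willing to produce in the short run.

¥7 per unit

Short-run supply begins at min AVC. From VC = 79Q - 24Q^2 + 2Q^3, AVC = 79 - 24Q + 2Q^2.
At the minimum of AVC, MC = AVC. MC = 79 - 48Q + 6Q^2; setting MC = AVC gives 4Q^2 - 24Q = 0, so Q = 6. min AVC = 7.
For P < ¥7 the firm produces nothing.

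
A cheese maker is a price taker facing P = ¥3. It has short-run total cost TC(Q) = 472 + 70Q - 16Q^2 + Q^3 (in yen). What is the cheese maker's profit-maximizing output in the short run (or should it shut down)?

From TC, MC = TC'(Q) = 70 - 32Q + 3Q^2 and AVC = VC/Q = 70 - 16Q + Q^2.
AVC hits its minimum where MC = AVC, at Q = 8, giving min AVC = 70 - 16·8 + 8^2 = ¥6.
Since P = ¥3 < min AVC = ¥6, price fails to cover variable cost at any output.
Best response: produce nothing and absorb the ¥472 fixed cost.

Shut down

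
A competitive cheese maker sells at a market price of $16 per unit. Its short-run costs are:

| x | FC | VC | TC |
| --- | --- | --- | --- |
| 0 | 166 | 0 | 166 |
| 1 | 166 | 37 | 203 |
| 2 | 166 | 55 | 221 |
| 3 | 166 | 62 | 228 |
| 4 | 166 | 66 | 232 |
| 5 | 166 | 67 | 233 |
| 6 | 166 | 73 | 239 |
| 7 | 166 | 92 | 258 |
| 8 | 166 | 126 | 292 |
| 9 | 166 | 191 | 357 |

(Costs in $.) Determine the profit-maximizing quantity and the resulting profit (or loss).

Compute π = P·x − TC at each output: x=0: -166; x=1: -187; x=2: -189; x=3: -180; x=4: -168; x=5: -153; x=6: -143; x=7: -146; x=8: -164; x=9: -213.
Profit is maximized at x = 6. AVC there is 73/6 = $12.17 ≤ P, so producing beats shutting down (which would give -$166).

x = 6; profit = -$143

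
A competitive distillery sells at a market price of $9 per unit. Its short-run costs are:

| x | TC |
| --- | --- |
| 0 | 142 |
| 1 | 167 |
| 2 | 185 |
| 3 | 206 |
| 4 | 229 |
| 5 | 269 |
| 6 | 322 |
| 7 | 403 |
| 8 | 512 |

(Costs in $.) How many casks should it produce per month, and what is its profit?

x = 0 (shut down); profit = -$142

Tabulate TR − TC: x=0: -142; x=1: -158; x=2: -167; x=3: -179; x=4: -193; x=5: -224; x=6: -268; x=7: -340; x=8: -440.
Profit is highest at x = 0. Equivalently, the lowest AVC in the table is 64/3 ≈ $21.33 at x = 3, and P = $9 falls below it — price never covers variable cost, so the firm shuts down and loses only its fixed cost.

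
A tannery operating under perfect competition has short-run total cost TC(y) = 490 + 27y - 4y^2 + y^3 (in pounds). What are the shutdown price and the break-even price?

Shutdown price = min AVC. AVC = 27 - 4y + y^2, with vertex at y = 2 and minimum £23.
ATC = 490/y + 27 - 4y + y^2. Setting dATC/dy = −490/y^2 − 4 + 2y = 0 gives y = 7 (since 2·7^3 − 4·7^2 = 490).
min ATC = 490/7 + 27 − 4·7 + 7^2 = £118. That is the break-even price.
For £23 ≤ P < £118 the firm produces at a loss; below £23 it shuts down.

Shutdown price = £23; break-even price = £118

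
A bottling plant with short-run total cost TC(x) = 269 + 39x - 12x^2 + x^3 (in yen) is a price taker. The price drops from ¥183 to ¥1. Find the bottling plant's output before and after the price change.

Output falls from 12 to 0 (the firm shuts down)

MC = 39 - 24x + 3x^2; the shutdown threshold is min AVC = ¥3 (at x = 6).
With P = ¥183 above the shutdown price, P = MC gives x = 12.
At P = ¥1 < min AVC = ¥3, price no longer covers variable cost at any output, so the firm shuts down: x = 0.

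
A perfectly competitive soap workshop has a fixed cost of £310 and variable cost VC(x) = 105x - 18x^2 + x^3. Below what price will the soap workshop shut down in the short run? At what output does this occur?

£24 per unit, at x = 9

The shutdown price is the minimum of AVC. VC = 105x - 18x^2 + x^3, so AVC = 105 - 18x + x^2.
dAVC/dx = -18 + 2x = 0 gives x = 9. min AVC = 105 - 18·9 + 9^2 = 24.
The firm shuts down for any P below £24.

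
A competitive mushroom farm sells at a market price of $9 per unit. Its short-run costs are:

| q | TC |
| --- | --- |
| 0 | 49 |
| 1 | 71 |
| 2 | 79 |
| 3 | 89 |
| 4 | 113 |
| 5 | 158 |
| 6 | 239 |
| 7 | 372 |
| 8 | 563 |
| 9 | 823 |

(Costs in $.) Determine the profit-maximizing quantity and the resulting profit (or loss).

Tabulate TR − TC: q=0: -49; q=1: -62; q=2: -61; q=3: -62; q=4: -77; q=5: -113; q=6: -185; q=7: -309; q=8: -491; q=9: -742.
Profit is highest at q = 0. Equivalently, the lowest AVC in the table is 40/3 ≈ $13.33 at q = 3, and P = $9 falls below it — price never covers variable cost, so the firm shuts down and loses only its fixed cost.

q = 0 (shut down); profit = -$49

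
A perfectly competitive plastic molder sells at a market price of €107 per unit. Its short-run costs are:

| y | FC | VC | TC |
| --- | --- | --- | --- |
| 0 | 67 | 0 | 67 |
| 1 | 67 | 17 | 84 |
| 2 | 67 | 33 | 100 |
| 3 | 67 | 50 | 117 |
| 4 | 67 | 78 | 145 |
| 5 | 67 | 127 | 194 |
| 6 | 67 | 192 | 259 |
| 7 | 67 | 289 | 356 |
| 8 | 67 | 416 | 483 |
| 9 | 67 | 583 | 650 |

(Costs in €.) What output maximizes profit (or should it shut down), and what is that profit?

Profit at each row (π = 107y − TC): y=0: -67; y=1: 23; y=2: 114; y=3: 204; y=4: 283; y=5: 341; y=6: 383; y=7: 393; y=8: 373; y=9: 313.
Profit is maximized at y = 7. AVC there is 289/7 = €41.29 ≤ P, so producing beats shutting down (which would give -€67).

y = 7; profit = €393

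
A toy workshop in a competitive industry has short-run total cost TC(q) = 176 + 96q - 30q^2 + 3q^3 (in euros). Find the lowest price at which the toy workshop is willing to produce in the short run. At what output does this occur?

The shutdown price is the minimum of AVC. VC = 96q - 30q^2 + 3q^3, so AVC = 96 - 30q + 3q^2.
At the minimum of AVC, MC = AVC. MC = 96 - 60q + 9q^2; setting MC = AVC gives 6q^2 - 30q = 0, so q = 5. min AVC = 21.
So the shutdown price is €21.

€21 per unit, at q = 5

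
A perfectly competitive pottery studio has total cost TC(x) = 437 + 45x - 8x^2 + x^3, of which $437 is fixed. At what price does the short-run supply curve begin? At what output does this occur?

$29 per unit, at x = 4

The firm shuts down when price falls below the minimum of average variable cost. AVC = VC/x = 45 - 8x + x^2.
dAVC/dx = -8 + 2x = 0 gives x = 4. min AVC = 45 - 8·4 + 4^2 = 29.
So the shutdown price is $29.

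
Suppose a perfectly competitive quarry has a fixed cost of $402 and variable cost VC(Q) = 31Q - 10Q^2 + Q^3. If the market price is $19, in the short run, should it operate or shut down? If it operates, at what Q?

Produce at Q = 6

Variable cost is VC = 31Q - 10Q^2 + Q^3, so AVC = VC/Q = 31 - 10Q + Q^2 and MC = dTC/dQ = 31 - 20Q + 3Q^2.
The AVC parabola has its vertex at Q = 10/2 = 5, where AVC = 31 - 10·5 + 5^2 = $6.
P = $19 exceeds min AVC = $6, so the firm stays open.
Solving P = MC: 12 - 20Q + 3Q^2 = 0 ⇒ Q = 2/3 or 6. On the upward-sloping branch, Q* = 6.
Check: AVC at Q = 6 is $7 ≤ P, so revenue covers variable cost.
Profit = P·Q − TC = 19·6 − 444 = -$330, a loss, but smaller than the $402 fixed cost the firm would lose by shutting down.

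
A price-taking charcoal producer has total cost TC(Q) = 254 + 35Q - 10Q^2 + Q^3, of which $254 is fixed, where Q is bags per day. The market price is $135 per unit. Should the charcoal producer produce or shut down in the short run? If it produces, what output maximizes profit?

Strip out fixed cost: VC = 35Q - 10Q^2 + Q^3. Then AVC = 35 - 10Q + Q^2 and MC = 35 - 20Q + 3Q^2.
AVC hits its minimum where MC = AVC, at Q = 5, giving min AVC = 35 - 10·5 + 5^2 = $10.
Because $135 ≥ $10, revenue can cover variable cost; the firm operates.
Solving P = MC: -100 - 20Q + 3Q^2 = 0 ⇒ Q = -10/3 or 10. On the upward-sloping branch, Q* = 10.
Check: AVC at Q = 10 is $35 ≤ P, so revenue covers variable cost.
Profit = P·Q − TC = 135·10 − 604 = $746.

Produce at Q = 10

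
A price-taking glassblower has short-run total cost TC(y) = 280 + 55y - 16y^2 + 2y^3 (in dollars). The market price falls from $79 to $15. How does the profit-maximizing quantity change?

MC = 55 - 32y + 6y^2; the shutdown threshold is min AVC = $23 (at y = 4).
At P = $79 ≥ min AVC, set P = MC on the rising branch: y = 6.
At P = $15 < min AVC = $23, price no longer covers variable cost at any output, so the firm shuts down: y = 0.

Output falls from 6 to 0 (the firm shuts down)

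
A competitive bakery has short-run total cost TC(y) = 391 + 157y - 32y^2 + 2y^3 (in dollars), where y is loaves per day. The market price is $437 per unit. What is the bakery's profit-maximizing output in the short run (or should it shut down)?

Strip out fixed cost: VC = 157y - 32y^2 + 2y^3. Then AVC = 157 - 32y + 2y^2 and MC = 157 - 64y + 6y^2.
The AVC parabola has its vertex at y = 32/4 = 8, where AVC = 157 - 32·8 + 2·8^2 = $29.
Since P = $437 ≥ min AVC = $29, price covers variable cost and the firm should produce.
Set P = MC: 437 = 157 - 64y + 6y^2 → -280 - 64y + 6y^2 = 0. The roots are y = -10/3 and y = 14; the profit-maximizing output is on the rising part of MC, so y* = 14.
Check: AVC at y = 14 is $101 ≤ P, so revenue covers variable cost.
Profit = P·y − TC = 437·14 − 1805 = $4313.

Produce at y = 14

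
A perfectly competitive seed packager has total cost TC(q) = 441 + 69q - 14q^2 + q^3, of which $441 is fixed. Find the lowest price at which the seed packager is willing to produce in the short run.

The shutdown price is the minimum of AVC. VC = 69q - 14q^2 + q^3, so AVC = 69 - 14q + q^2.
dAVC/dq = -14 + 2q = 0 gives q = 7. min AVC = 69 - 14·7 + 7^2 = 20.
So the shutdown price is $20.

$20 per unit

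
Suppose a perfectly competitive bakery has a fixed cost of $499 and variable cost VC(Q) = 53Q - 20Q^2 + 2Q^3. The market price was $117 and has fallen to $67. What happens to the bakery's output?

Output falls from 8 to 7

AVC = 53 - 20Q + 2Q^2, minimized at Q = 5 where min AVC = $3. MC = 53 - 40Q + 6Q^2.
With P = $117 above the shutdown price, P = MC gives Q = 8.
At P = $67 ≥ min AVC, set P = MC: Q = 7. The firm stays open but cuts output.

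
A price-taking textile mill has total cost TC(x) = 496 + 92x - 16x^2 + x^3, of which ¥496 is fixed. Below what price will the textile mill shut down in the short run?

¥28 per unit

The firm shuts down when price falls below the minimum of average variable cost. AVC = VC/x = 92 - 16x + x^2.
At the minimum of AVC, MC = AVC. MC = 92 - 32x + 3x^2; setting MC = AVC gives 2x^2 - 16x = 0, so x = 8. min AVC = 28.
So the shutdown price is ¥28.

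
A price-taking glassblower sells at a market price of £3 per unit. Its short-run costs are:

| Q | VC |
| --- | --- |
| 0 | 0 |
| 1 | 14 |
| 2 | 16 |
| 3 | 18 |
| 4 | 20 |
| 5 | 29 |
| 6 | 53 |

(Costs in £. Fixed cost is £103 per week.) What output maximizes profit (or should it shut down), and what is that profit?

Tabulate TR − TC: Q=0: -103; Q=1: -114; Q=2: -113; Q=3: -112; Q=4: -111; Q=5: -117; Q=6: -138.
Profit is highest at Q = 0. Equivalently, the lowest AVC in the table is 20/4 ≈ £5 at Q = 4, and P = £3 falls below it — price never covers variable cost, so the firm shuts down and loses only its fixed cost.

Q = 0 (shut down); profit = -£103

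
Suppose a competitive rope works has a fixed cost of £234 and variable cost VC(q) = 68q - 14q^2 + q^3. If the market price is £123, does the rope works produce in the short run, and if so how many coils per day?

Produce at q = 11

From TC, MC = TC'(q) = 68 - 28q + 3q^2 and AVC = VC/q = 68 - 14q + q^2.
AVC hits its minimum where MC = AVC, at q = 7, giving min AVC = 68 - 14·7 + 7^2 = £19.
P = £123 exceeds min AVC = £19, so the firm stays open.
Solving P = MC: -55 - 28q + 3q^2 = 0 ⇒ q = -5/3 or 11. On the upward-sloping branch, q* = 11.
Check: AVC at q = 11 is £35 ≤ P, so revenue covers variable cost.
Profit = P·q − TC = 123·11 − 619 = £734.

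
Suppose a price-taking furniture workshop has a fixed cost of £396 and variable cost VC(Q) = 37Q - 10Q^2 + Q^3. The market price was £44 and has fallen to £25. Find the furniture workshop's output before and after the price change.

Output falls from 7 to 6

MC = 37 - 20Q + 3Q^2; the shutdown threshold is min AVC = £12 (at Q = 5).
With P = £44 above the shutdown price, P = MC gives Q = 7.
At P = £25 ≥ min AVC, set P = MC: Q = 6. The firm stays open but cuts output.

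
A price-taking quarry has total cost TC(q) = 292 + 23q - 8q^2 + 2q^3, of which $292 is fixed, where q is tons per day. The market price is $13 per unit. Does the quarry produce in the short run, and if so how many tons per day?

Shut down

Variable cost is VC = 23q - 8q^2 + 2q^3, so AVC = VC/q = 23 - 8q + 2q^2 and MC = dTC/dq = 23 - 16q + 6q^2.
AVC hits its minimum where MC = AVC, at q = 2, giving min AVC = 23 - 8·2 + 2·2^2 = $15.
With P < min AVC ($13 < $15), every unit sold adds to the loss.
Shutting down limits the loss to fixed cost, $292.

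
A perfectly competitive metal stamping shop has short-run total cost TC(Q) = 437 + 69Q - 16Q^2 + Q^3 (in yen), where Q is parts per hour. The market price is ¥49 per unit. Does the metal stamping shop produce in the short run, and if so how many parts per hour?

From TC, MC = TC'(Q) = 69 - 32Q + 3Q^2 and AVC = VC/Q = 69 - 16Q + Q^2.
AVC is minimized where dAVC/dQ = -16 + 2Q = 0, at Q = 8; min AVC = 69 - 16·8 + 8^2 = ¥5.
Because ¥49 ≥ ¥5, revenue can cover variable cost; the firm operates.
P = MC gives 20 - 32Q + 3Q^2 = 0, with roots 2/3 and 10. Take the larger (rising MC): Q* = 10.
Check: AVC at Q = 10 is ¥9 ≤ P, so revenue covers variable cost.
Profit = P·Q − TC = 49·10 − 527 = -¥37, a loss, but smaller than the ¥437 fixed cost the firm would lose by shutting down.

Produce at Q = 10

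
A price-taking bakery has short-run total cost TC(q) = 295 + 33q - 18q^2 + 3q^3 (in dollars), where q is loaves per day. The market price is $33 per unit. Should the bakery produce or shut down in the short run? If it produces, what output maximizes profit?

Strip out fixed cost: VC = 33q - 18q^2 + 3q^3. Then AVC = 33 - 18q + 3q^2 and MC = 33 - 36q + 9q^2.
AVC hits its minimum where MC = AVC, at q = 3, giving min AVC = 33 - 18·3 + 3·3^2 = $6.
Since P = $33 ≥ min AVC = $6, price covers variable cost and the firm should produce.
Solving P = MC: -36q + 9q^2 = 0 ⇒ q = 0 or 4. On the upward-sloping branch, q* = 4.
Check: AVC at q = 4 is $9 ≤ P, so revenue covers variable cost.
Profit = P·q − TC = 33·4 − 331 = -$199, a loss, but smaller than the $295 fixed cost the firm would lose by shutting down.

Produce at q = 4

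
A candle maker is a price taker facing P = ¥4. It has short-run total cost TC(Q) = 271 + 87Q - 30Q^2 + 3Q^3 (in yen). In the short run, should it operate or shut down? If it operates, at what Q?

Variable cost is VC = 87Q - 30Q^2 + 3Q^3, so AVC = VC/Q = 87 - 30Q + 3Q^2 and MC = dTC/dQ = 87 - 60Q + 9Q^2.
The AVC parabola has its vertex at Q = 30/6 = 5, where AVC = 87 - 30·5 + 3·5^2 = ¥12.
P = ¥4 lies below min AVC = ¥12; no output level covers variable cost.
The firm minimizes its loss by shutting down and losing only its fixed cost of ¥271.

Shut down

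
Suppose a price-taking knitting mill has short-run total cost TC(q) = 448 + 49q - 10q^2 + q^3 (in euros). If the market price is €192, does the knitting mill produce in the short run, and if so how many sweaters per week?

Variable cost is VC = 49q - 10q^2 + q^3, so AVC = VC/q = 49 - 10q + q^2 and MC = dTC/dq = 49 - 20q + 3q^2.
AVC is minimized where dAVC/dq = -10 + 2q = 0, at q = 5; min AVC = 49 - 10·5 + 5^2 = €24.
P = €192 exceeds min AVC = €24, so the firm stays open.
Set P = MC: 192 = 49 - 20q + 3q^2 → -143 - 20q + 3q^2 = 0. The roots are q = -13/3 and q = 11; the profit-maximizing output is on the rising part of MC, so q* = 11.
Check: AVC at q = 11 is €60 ≤ P, so revenue covers variable cost.
Profit = P·q − TC = 192·11 − 1108 = €1004.

Produce at q = 11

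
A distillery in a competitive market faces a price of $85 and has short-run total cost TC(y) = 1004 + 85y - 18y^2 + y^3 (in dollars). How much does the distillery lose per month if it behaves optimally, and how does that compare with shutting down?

Profit = -$140 at y = 12

AVC = 85 - 18y + y^2; min AVC = $4 at y = 9. Since P = $85 ≥ min AVC, the firm produces.
With MC = 85 - 36y + 3y^2, P = MC on the upward-sloping part at y* = 12.
TR = 85·12 = 1020. TC = 1004 + 156 = 1160. Profit = 1020 − 1160 = -$140.
By producing, the firm covers all variable cost plus $864 of fixed cost; shutting down would lose the full $1004.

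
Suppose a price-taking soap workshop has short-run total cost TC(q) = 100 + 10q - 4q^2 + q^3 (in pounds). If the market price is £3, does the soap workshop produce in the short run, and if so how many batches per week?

Shut down

Variable cost is VC = 10q - 4q^2 + q^3, so AVC = VC/q = 10 - 4q + q^2 and MC = dTC/dq = 10 - 8q + 3q^2.
AVC hits its minimum where MC = AVC, at q = 2, giving min AVC = 10 - 4·2 + 2^2 = £6.
With P < min AVC (£3 < £6), every unit sold adds to the loss.
The firm minimizes its loss by shutting down and losing only its fixed cost of £100.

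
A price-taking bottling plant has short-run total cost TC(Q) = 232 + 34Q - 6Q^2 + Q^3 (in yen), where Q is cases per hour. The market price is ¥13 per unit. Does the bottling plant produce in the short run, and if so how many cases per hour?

Shut down

Variable cost is VC = 34Q - 6Q^2 + Q^3, so AVC = VC/Q = 34 - 6Q + Q^2 and MC = dTC/dQ = 34 - 12Q + 3Q^2.
The AVC parabola has its vertex at Q = 6/2 = 3, where AVC = 34 - 6·3 + 3^2 = ¥25.
With P < min AVC (¥13 < ¥25), every unit sold adds to the loss.
Best response: produce nothing and absorb the ¥232 fixed cost.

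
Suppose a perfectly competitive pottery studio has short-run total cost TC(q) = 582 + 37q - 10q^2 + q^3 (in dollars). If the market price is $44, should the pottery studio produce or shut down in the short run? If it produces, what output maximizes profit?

Produce at q = 7

Strip out fixed cost: VC = 37q - 10q^2 + q^3. Then AVC = 37 - 10q + q^2 and MC = 37 - 20q + 3q^2.
The AVC parabola has its vertex at q = 10/2 = 5, where AVC = 37 - 10·5 + 5^2 = $12.
Since P = $44 ≥ min AVC = $12, price covers variable cost and the firm should produce.
Solving P = MC: -7 - 20q + 3q^2 = 0 ⇒ q = -1/3 or 7. On the upward-sloping branch, q* = 7.
Check: AVC at q = 7 is $16 ≤ P, so revenue covers variable cost.
Profit = P·q − TC = 44·7 − 694 = -$386, a loss, but smaller than the $582 fixed cost the firm would lose by shutting down.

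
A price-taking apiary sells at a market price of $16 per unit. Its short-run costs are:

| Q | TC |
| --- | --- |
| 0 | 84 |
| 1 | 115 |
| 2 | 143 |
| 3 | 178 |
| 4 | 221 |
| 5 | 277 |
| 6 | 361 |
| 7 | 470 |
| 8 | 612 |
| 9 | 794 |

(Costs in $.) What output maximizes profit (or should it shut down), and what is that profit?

Q = 0 (shut down); profit = -$84

Tabulate TR − TC: Q=0: -84; Q=1: -99; Q=2: -111; Q=3: -130; Q=4: -157; Q=5: -197; Q=6: -265; Q=7: -358; Q=8: -484; Q=9: -650.
Profit is highest at Q = 0. Equivalently, the lowest AVC in the table is 59/2 ≈ $29.50 at Q = 2, and P = $16 falls below it — price never covers variable cost, so the firm shuts down and loses only its fixed cost.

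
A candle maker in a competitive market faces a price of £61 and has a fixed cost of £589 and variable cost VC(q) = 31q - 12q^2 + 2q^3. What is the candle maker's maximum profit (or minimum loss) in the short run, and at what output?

Profit = -£389 at q = 5

AVC = 31 - 12q + 2q^2; min AVC = £13 at q = 3. Since P = £61 ≥ min AVC, the firm produces.
With MC = 31 - 24q + 6q^2, P = MC on the upward-sloping part at q* = 5.
TR = 61·5 = 305. TC = 589 + 105 = 694. Profit = 305 − 694 = -£389.
That loss of £389 beats the £589 the firm would lose by shutting down; producing recovers £200 of fixed cost.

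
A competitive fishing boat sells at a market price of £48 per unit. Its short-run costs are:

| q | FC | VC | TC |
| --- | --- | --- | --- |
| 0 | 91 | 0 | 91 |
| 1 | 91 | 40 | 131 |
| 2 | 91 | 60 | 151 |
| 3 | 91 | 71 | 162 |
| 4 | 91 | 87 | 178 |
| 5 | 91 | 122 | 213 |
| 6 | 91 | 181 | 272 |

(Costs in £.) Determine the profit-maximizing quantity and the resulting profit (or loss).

Compute π = P·q − TC at each output: q=0: -91; q=1: -83; q=2: -55; q=3: -18; q=4: 14; q=5: 27; q=6: 16.
Profit is maximized at q = 5. AVC there is 122/5 = £24.40 ≤ P, so producing beats shutting down (which would give -£91).

q = 5; profit = £27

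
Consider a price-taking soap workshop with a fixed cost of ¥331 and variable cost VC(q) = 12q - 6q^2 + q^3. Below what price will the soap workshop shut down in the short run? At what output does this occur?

The shutdown price is the minimum of AVC. VC = 12q - 6q^2 + q^3, so AVC = 12 - 6q + q^2.
dAVC/dq = -6 + 2q = 0 gives q = 3. min AVC = 12 - 6·3 + 3^2 = 3.
For P < ¥3 the firm produces nothing.

¥3 per unit, at q = 3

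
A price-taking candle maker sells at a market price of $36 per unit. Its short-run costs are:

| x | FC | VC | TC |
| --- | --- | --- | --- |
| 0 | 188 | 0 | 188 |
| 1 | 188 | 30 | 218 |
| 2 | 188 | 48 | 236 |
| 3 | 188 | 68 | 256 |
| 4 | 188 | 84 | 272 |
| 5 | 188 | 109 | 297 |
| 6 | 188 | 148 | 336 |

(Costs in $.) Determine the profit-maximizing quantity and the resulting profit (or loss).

x = 5; profit = -$117

Tabulate TR − TC: x=0: -188; x=1: -182; x=2: -164; x=3: -148; x=4: -128; x=5: -117; x=6: -120.
Profit is maximized at x = 5. AVC there is 109/5 = $21.80 ≤ P, so producing beats shutting down (which would give -$188).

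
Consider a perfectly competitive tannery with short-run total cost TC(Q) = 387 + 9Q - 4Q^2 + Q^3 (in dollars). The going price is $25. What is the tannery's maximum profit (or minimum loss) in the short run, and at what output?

Profit = -$323 at Q = 4

AVC = 9 - 4Q + Q^2; min AVC = $5 at Q = 2. Since P = $25 ≥ min AVC, the firm produces.
With MC = 9 - 8Q + 3Q^2, P = MC on the upward-sloping part at Q* = 4.
TR = 25·4 = 100. TC = 387 + 36 = 423. Profit = 100 − 423 = -$323.
By producing, the firm covers all variable cost plus $64 of fixed cost; shutting down would lose the full $387.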